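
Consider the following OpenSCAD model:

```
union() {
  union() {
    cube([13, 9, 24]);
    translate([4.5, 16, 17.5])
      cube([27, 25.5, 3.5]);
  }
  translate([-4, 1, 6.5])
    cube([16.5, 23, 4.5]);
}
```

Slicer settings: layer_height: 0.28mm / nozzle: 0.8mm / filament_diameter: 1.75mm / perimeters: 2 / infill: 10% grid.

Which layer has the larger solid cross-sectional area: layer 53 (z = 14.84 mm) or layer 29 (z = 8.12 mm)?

layer 29 (z = 8.12 mm)

Layer 53 (z = 14.84): the cube is present — its section is the full 13×9 rectangle (area 117.00 mm²); the cube at (4.5, 16) is not intersected at this z (z outside [17.5, 21]); Taking the union: only the 13×9 cube is present, so the union is just that shape — area = 117.00 mm²; the cube at (-4, 1) is absent (z outside [6.5, 11]); Combining (union): only the result so far is present, so the union is just that shape — area = 117.00 mm². So its area = 117.00 mm². Layer 29 (z = 8.12): the cube (footprint 13×9) is included at this height (area 117.00 mm²); the cube at (4.5, 16) does not reach this height (z outside [17.5, 21]); Taking the union: only the 13×9 cube is present, so the union is just that shape — area = 117.00 mm²; the cube at (-4, 1) is present — its section is the full 16.5×23 rectangle (area 379.50 mm²); Combining (union): the regions partially overlap — summed areas 496.50 mm² minus the doubly-counted overlap 100.00 mm² gives 396.50 mm² — area = 396.50 mm². So its area = 396.50 mm². Layer 29 is larger (396.50 vs 117.00 mm²).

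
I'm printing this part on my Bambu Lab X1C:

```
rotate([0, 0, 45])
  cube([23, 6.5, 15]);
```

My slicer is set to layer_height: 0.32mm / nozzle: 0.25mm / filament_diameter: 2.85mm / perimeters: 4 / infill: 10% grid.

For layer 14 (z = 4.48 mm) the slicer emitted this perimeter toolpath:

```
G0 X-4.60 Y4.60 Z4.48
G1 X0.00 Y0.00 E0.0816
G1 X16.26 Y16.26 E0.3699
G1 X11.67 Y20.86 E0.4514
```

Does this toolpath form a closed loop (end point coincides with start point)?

Start point (G0): (-4.60, 4.60). End point (last G1): the path does not return to the start — open.

no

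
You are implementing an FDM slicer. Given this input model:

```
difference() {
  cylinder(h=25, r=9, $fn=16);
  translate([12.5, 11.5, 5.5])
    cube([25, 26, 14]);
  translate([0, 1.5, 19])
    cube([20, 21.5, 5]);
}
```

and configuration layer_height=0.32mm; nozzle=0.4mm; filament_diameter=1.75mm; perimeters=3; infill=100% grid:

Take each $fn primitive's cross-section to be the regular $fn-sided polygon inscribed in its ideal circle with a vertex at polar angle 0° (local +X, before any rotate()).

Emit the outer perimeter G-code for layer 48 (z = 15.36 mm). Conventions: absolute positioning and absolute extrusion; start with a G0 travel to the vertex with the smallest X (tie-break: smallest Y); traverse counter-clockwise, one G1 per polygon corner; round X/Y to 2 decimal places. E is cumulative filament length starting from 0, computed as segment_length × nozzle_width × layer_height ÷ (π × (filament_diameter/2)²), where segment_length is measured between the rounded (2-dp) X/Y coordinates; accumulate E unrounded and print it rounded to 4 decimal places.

G0 X-9.00 Y0.00 Z15.36
G1 X-8.31 Y-3.44 E0.1867
G1 X-6.36 Y-6.36 E0.3736
G1 X-3.44 Y-8.31 E0.5604
G1 X0.00 Y-9.00 E0.7471
G1 X3.44 Y-8.31 E0.9338
G1 X6.36 Y-6.36 E1.1207
G1 X8.31 Y-3.44 E1.3076
G1 X9.00 Y0.00 E1.4943
G1 X8.31 Y3.44 E1.6810
G1 X6.36 Y6.36 E1.8678
G1 X3.44 Y8.31 E2.0547
G1 X0.00 Y9.00 E2.2414
G1 X-3.44 Y8.31 E2.4281
G1 X-6.36 Y6.36 E2.6150
G1 X-8.31 Y3.44 E2.8018
G1 X-9.00 Y0.00 E2.9885

At z = 15.36 mm: the cylinder: section is a regular 16-gon, circumradius r=9; the 25×26 cube at (12.5, 11.5) contributes its full rectangle; the cube at (0, 1.5) is not intersected at this z (z outside [19, 24]); Taking the first minus the rest: starting from the r=9 cylinder, the 25×26 cube at (12.5, 11.5) misses the remaining region (no effect) — 1 connected region. The outline is a single polygon with 16 vertices. Extrusion per mm of travel: 0.4 × 0.32 / (π × 0.875²) = 0.053216. Accumulating E over each segment gives final E = 2.9885.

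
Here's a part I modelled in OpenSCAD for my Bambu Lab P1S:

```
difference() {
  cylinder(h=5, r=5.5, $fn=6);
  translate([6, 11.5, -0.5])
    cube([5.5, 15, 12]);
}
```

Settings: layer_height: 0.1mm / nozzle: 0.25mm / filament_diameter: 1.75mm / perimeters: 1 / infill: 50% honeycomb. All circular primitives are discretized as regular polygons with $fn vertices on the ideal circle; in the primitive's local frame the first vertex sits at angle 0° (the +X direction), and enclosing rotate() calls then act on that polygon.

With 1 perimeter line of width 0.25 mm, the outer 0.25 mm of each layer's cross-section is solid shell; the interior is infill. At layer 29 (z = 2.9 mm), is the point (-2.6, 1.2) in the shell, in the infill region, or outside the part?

At z = 2.9 mm: the r=5.5 cylinder contributes a regular 6-gon of circumradius 5.5; the 5.5×15 cube at (6, 11.5) contributes its full rectangle; Taking the first minus the rest: starting from the r=5.5 cylinder, the 5.5×15 cube at (6, 11.5) misses the remaining region (no effect) — 1 connected region. Overall, the cross-section is a single solid region. The nearest boundary edge runs (-5.50, 0.00)→(-2.75, 4.76); distance from the point to it = 1.91 mm. The point is inside the cross-section and 1.91 mm from the nearest boundary — more than the 0.25 mm shell width (1 × 0.25), so it's in the infill interior.

infill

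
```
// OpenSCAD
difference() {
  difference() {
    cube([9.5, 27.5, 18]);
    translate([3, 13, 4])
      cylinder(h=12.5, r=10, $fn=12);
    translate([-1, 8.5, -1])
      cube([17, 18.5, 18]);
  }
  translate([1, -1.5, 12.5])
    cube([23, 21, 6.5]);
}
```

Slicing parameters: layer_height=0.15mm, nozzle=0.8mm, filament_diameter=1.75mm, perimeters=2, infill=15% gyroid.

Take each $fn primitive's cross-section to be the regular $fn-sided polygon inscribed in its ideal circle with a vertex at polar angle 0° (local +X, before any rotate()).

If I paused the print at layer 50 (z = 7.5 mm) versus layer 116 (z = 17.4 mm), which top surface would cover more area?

layer 116 (z = 17.4 mm)

Layer 50 (z = 7.5): the 9.5×27.5 cube contributes its full rectangle (area 261.25 mm²); the r=10 cylinder at (3, 13) gives a regular 12-gon of circumradius 10 (constant along its height) (area = (12/2)·10.000²·sin(360°/12) = 300.00 mm²); the 17×18.5 cube at (-1, 8.5) contributes its full rectangle (area 314.50 mm²); After the difference (first − rest): starting from the 9.5×27.5 cube (261.25 mm²), the r=10 cylinder at (3, 13) partially overlaps it — only the 174.62 mm² overlap (of its 300.00 mm²) is removed, clipping the outline; the 17×18.5 cube at (-1, 8.5) partially overlaps it — only the 45.69 mm² overlap (of its 314.50 mm²) is removed, clipping the outline — area = 40.94 mm²; the cube at (1, -1.5) is absent (z outside [12.5, 19]); Subtracting the remaining from the first: none of the subtracted shapes is present at this height, so the result so far is unchanged — area = 40.94 mm². So its area = 40.94 mm². Layer 116 (z = 17.4): the cube is present — its section is the full 9.5×27.5 rectangle (area 261.25 mm²); the cylinder at (3, 13) does not reach this height (z outside [4, 16.5]); the cube at (-1, 8.5) does not reach this height (z outside [-1, 17]); Subtracting the remaining from the first: none of the subtracted shapes is present at this height, so the 9.5×27.5 cube is unchanged — area = 261.25 mm²; the cube at (1, -1.5) is present — its section is the full 23×21 rectangle (area 483.00 mm²); Taking the first minus the rest: starting from that combined region (261.25 mm²), the 23×21 cube at (1, -1.5) partially overlaps it — only the 165.75 mm² overlap (of its 483.00 mm²) is removed, clipping the outline — area = 95.50 mm². So its area = 95.50 mm². Layer 116 is larger (95.50 vs 40.94 mm²).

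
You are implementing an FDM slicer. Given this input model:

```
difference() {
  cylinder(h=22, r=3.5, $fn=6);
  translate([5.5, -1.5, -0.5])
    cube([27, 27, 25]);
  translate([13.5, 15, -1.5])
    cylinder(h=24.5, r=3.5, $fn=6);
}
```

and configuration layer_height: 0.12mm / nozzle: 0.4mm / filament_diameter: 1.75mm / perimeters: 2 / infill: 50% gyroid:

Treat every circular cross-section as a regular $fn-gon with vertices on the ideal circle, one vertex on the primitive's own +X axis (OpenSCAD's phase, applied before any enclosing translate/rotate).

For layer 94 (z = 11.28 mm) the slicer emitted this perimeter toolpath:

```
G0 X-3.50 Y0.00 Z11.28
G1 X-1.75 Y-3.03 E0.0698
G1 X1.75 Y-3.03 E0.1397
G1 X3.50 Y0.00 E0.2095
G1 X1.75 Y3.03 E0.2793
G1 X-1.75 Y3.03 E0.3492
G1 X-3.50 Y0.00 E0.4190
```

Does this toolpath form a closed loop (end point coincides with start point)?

yes

Start point (G0): (-3.50, 0.00). End point (last G1): the path returns to the start — closed.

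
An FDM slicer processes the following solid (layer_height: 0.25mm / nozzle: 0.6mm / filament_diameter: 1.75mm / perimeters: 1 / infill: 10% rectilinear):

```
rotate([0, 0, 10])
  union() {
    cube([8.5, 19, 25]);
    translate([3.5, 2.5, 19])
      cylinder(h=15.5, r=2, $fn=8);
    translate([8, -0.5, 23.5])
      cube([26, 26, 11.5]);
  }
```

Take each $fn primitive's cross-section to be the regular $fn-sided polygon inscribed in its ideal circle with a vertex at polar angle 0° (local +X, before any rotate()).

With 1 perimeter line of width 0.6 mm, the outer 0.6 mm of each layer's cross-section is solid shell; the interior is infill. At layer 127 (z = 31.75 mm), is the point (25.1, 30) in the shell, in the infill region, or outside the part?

shell

At z = 31.75 mm: the cube does not reach this height (z outside [0, 25]); the r=2 cylinder at (3.5, 2.5) contributes a regular 8-gon of circumradius 2; the cube at (8, -0.5) is present — its section is the full 26×26 rectangle; Merging all regions: the 2 present regions are separate (no shared area or edge), so areas and boundary lengths simply add and each stays a separate island — 2 connected regions; (rotated 10° about Z; rotation is an isometry so areas/perimeters/island counts are preserved). Overall, the cross-section has 2 separate islands. Undo the 10° rotation: the query point maps to (29.928, 25.186) in the un-rotated model frame. The nearest boundary edge runs (8.00, 25.50)→(34.00, 25.50); distance from the point to it = 0.31 mm. (Shell/infill is judged within the island containing the point — the largest one.) The point is inside the cross-section, 0.31 mm from the nearest boundary — within the 0.6 mm shell band (1 × 0.6).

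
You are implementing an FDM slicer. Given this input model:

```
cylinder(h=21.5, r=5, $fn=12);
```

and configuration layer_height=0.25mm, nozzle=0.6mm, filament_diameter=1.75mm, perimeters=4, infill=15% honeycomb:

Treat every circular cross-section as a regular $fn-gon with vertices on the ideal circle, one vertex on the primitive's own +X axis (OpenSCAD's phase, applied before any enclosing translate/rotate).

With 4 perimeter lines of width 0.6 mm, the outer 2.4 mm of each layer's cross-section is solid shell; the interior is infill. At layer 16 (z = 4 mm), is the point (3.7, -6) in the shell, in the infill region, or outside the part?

At z = 4 mm: the r=5 cylinder gives a regular 12-gon of circumradius 5 (constant along its height). Overall, the cross-section is a single solid region. The nearest boundary edge runs (-0.00, -5.00)→(2.50, -4.33); distance from the point to it = 2.06 mm. The point is not inside any of the regions above, so it lies outside the cross-section (2.06 mm from the nearest boundary).

outside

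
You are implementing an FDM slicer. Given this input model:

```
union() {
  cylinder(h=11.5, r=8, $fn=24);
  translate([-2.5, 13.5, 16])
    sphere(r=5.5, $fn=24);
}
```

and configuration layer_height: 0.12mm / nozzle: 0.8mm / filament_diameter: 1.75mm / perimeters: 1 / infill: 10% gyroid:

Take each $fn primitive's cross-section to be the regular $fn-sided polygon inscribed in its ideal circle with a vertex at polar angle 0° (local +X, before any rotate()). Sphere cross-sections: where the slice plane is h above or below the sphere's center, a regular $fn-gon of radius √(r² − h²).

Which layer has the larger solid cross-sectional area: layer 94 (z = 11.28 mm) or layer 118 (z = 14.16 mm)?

Layer 94 (z = 11.28): the cylinder: section is a regular 24-gon, circumradius r=8 (area = (24/2)·8.000²·sin(360°/24) = 198.77 mm²); the r=5.5 sphere at (-2.5, 13.5) slices to a regular 24-gon of circumradius 2.823 (√(r²−h²) with h=4.72 from center) (area = (24/2)·2.823²·sin(360°/24) = 24.76 mm²); Combining (union): the 2 present regions are separate (no shared area or edge), so areas and boundary lengths simply add and each stays a separate island — area = 223.53 mm². So its area = 223.53 mm². Layer 118 (z = 14.16): the cylinder is not intersected at this z (z outside [0, 11.5]); the sphere at (-2.5, 13.5): section is a regular 24-gon, circumradius = √(r²−h²) = √(5.5²−1.84²) = 5.183 (area = (24/2)·5.183²·sin(360°/24) = 83.44 mm²); Combining (union): only the r=5.5 sphere at (-2.5, 13.5) is present, so the union is just that shape — area = 83.44 mm². So its area = 83.44 mm². Layer 94 is larger (223.53 vs 83.44 mm²).

layer 94 (z = 11.28 mm)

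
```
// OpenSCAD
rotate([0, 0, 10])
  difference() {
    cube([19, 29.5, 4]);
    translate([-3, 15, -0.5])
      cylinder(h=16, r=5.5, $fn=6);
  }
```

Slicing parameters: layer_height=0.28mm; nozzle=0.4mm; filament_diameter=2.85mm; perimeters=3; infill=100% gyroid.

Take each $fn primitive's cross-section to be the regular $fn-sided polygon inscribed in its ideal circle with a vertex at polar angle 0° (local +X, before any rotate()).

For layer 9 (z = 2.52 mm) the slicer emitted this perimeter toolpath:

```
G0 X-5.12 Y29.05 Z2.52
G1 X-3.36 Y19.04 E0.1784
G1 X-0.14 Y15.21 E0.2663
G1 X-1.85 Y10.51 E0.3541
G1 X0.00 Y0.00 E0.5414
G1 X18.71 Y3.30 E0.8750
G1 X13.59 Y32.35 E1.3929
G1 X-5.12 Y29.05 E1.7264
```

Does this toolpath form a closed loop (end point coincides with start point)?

Start point (G0): (-5.12, 29.05). End point (last G1): the path returns to the start — closed.

yes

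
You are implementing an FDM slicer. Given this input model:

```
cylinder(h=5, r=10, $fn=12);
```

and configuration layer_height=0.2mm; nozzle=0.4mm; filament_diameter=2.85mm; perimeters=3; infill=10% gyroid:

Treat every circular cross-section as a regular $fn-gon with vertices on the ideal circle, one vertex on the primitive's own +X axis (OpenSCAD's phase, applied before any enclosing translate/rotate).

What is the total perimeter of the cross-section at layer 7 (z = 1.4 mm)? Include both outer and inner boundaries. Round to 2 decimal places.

62.12 mm

At z = 1.4 mm: the r=10 cylinder gives a regular 12-gon of circumradius 10 (constant along its height) (perimeter = 2·12·10.000·sin(180°/12) = 62.12 mm). Overall, the cross-section is a single solid region. Total boundary length (outer) = 62.12 mm.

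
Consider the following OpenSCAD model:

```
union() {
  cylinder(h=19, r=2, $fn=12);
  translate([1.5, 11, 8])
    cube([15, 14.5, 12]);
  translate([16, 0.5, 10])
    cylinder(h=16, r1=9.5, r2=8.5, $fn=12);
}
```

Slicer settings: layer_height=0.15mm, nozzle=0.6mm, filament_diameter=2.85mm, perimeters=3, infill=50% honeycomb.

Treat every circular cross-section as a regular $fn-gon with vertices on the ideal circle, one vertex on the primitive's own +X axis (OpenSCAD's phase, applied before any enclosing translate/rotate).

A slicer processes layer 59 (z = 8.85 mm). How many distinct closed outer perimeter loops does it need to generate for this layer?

At z = 8.85 mm: the cylinder: section is a regular 12-gon, circumradius r=2; the 15×14.5 cube at (1.5, 11) contributes its full rectangle; the cone at (16, 0.5) does not reach this height (z outside [10, 26]); Taking the union: the 2 present regions are separate (no shared area or edge), so areas and boundary lengths simply add and each stays a separate island — 2 connected regions. The result has 2 disconnected regions.

2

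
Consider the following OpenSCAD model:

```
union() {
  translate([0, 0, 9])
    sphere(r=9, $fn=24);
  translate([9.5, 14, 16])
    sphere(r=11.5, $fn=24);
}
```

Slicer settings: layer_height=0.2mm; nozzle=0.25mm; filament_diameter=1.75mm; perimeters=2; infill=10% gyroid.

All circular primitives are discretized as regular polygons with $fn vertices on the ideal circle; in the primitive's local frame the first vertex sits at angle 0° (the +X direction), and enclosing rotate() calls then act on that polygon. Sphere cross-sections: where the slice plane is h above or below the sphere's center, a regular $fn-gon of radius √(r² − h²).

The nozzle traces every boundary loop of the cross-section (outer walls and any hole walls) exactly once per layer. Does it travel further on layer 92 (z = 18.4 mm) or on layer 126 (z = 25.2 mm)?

Layer 92 (z = 18.4): the sphere is absent (|z−center|=9.400 > r=9); the r=11.5 sphere at (9.5, 14) contributes a regular 24-gon of circumradius √(11.5²−2.4²) = 11.247 (perimeter = 2·24·11.247·sin(180°/24) = 70.46 mm); Taking the union: only the r=11.5 sphere at (9.5, 14) is present, so the union is just that shape — boundary = 70.46 mm. So its perimeter = 70.46 mm. Layer 126 (z = 25.2): the sphere is not intersected at this z (|z−center|=16.200 > r=9); the sphere at (9.5, 14): section is a regular 24-gon, circumradius = √(r²−h²) = √(11.5²−9.2²) = 6.900 (perimeter = 2·24·6.900·sin(180°/24) = 43.23 mm); Taking the union: only the r=11.5 sphere at (9.5, 14) is present, so the union is just that shape — boundary = 43.23 mm. So its perimeter = 43.23 mm. Layer 92 is larger (70.46 vs 43.23 mm).

layer 92 (z = 18.4 mm)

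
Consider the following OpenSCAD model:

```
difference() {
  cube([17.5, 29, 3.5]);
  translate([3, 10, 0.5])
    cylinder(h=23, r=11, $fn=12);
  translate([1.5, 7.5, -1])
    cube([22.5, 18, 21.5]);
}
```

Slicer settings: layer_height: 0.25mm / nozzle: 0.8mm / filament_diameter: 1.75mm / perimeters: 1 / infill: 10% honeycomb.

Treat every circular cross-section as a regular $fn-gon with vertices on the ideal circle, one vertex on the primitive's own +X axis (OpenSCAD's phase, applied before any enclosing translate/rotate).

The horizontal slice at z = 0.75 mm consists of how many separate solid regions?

2

At z = 0.75 mm: the 17.5×29 cube contributes its full rectangle; the r=11 cylinder at (3, 10) contributes a regular 12-gon of circumradius 11; the cube at (1.5, 7.5) (footprint 22.5×18) is included at this height; Taking the first minus the rest: starting from the 17.5×29 cube, the r=11 cylinder at (3, 10) partially overlaps it — only the 241.43 mm² overlap (of its 363.00 mm²) is removed, clipping the outline; the 22.5×18 cube at (1.5, 7.5) partially overlaps it — only the 150.64 mm² overlap (of its 405.00 mm²) is removed, clipping the outline — 2 connected regions. The result has 2 disconnected regions.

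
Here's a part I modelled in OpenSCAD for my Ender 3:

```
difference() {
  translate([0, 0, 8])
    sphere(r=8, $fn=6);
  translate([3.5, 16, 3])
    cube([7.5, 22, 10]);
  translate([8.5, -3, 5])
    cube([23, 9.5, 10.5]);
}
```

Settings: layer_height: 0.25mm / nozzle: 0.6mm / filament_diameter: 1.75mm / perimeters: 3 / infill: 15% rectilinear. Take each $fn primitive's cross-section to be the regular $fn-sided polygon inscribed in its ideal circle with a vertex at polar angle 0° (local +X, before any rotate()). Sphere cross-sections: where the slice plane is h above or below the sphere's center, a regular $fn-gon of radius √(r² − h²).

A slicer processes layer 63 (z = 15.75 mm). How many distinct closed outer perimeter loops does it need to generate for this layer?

At z = 15.75 mm: the sphere: section is a regular 6-gon, circumradius = √(r²−h²) = √(8²−7.75²) = 1.984; the cube at (3.5, 16) does not reach this height (z outside [3, 13]); the cube at (8.5, -3) is absent (z outside [5, 15.5]); After the difference (first − rest): none of the subtracted shapes is present at this height, so the r=8 sphere is unchanged — 1 connected region. The result has 1 disconnected region.

1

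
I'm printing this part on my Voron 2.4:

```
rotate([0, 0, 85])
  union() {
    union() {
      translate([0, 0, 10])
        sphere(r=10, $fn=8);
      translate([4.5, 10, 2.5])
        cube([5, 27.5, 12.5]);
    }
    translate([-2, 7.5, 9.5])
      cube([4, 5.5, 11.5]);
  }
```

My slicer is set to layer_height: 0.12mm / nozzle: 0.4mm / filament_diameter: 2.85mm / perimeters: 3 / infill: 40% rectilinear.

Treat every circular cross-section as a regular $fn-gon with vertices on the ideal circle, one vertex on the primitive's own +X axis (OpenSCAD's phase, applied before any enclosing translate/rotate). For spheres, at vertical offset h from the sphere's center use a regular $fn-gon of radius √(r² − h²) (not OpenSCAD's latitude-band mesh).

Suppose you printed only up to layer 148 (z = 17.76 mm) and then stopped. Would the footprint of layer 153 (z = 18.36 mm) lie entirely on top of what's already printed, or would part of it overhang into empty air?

entirely on top

Compare the two slices. At z = 17.76: the r=10 sphere slices to a regular 8-gon of circumradius 6.307 (√(r²−h²) with h=7.76 from center) (area = (8/2)·6.307²·sin(360°/8) = 112.52 mm²); the cube at (4.5, 10) is not intersected at this z (z outside [2.5, 15]); Merging all regions: only the r=10 sphere is present, so the union is just that shape — area = 112.52 mm²; the 4×5.5 cube at (-2, 7.5) contributes its full rectangle (area 22.00 mm²); Taking the union: the 2 present regions are separate (no shared area or edge), so areas and boundary lengths simply add and each stays a separate island — area = 134.52 mm²; (rotated 85° about Z; rotation is an isometry so areas/perimeters/island counts are preserved). At z = 18.36: the r=10 sphere slices to a regular 8-gon of circumradius 5.487 (√(r²−h²) with h=8.36 from center) (area = (8/2)·5.487²·sin(360°/8) = 85.17 mm²); the cube at (4.5, 10) does not reach this height (z outside [2.5, 15]); Taking the union: only the r=10 sphere is present, so the union is just that shape — area = 85.17 mm²; the cube at (-2, 7.5) (footprint 4×5.5) is included at this height (area 22.00 mm²); Taking the union: the 2 present regions are separate (no shared area or edge), so areas and boundary lengths simply add and each stays a separate island — area = 107.17 mm²; (rotated 85° about Z; rotation is an isometry so areas/perimeters/island counts are preserved). Checking containment: the cross-section at z = 18.36 is a subset of the cross-section at z = 17.76.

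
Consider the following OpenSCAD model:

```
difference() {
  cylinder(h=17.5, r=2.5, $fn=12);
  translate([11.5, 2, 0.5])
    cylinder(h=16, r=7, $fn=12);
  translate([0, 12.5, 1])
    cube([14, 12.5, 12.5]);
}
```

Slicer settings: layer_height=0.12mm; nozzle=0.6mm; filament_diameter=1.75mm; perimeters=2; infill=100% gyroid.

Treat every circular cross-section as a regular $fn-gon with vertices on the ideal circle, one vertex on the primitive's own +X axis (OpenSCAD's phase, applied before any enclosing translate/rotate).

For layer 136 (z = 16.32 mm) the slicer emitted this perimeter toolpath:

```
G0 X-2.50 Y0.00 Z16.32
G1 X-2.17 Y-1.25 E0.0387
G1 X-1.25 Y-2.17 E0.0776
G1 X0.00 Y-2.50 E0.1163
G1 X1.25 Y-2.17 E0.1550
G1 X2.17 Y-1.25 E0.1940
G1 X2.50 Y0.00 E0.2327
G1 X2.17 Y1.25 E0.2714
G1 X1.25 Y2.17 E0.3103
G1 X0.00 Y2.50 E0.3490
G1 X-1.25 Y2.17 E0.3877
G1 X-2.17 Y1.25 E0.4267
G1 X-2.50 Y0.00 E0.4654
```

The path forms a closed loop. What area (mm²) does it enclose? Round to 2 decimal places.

18.79 mm²

Apply the shoelace formula to the sequence of (X, Y) vertices; enclosed area = 18.79 mm².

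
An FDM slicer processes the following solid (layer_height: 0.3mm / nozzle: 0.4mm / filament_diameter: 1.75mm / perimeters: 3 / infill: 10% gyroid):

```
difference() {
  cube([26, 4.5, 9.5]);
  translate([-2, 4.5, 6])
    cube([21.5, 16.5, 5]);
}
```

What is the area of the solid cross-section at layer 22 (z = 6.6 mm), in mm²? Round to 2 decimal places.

At z = 6.6 mm: the cube (footprint 26×4.5) is included at this height (area 117.00 mm²); the cube at (-2, 4.5) (footprint 21.5×16.5) is included at this height (area 354.75 mm²); Taking the first minus the rest: starting from the 26×4.5 cube (117.00 mm²), the 21.5×16.5 cube at (-2, 4.5) misses the remaining region (no effect) — area = 117.00 mm². Overall, the cross-section is a single solid region. Net area = 117.00 mm².

117.00 mm²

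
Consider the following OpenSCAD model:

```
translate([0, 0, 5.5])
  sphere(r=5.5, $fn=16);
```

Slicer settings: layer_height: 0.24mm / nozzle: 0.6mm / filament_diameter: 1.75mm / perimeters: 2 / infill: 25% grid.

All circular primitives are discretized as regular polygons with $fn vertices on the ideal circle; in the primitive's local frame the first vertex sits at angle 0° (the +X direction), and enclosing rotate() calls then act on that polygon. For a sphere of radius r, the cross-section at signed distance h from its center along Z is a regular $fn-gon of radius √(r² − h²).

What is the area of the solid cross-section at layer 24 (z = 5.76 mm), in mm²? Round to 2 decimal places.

At z = 5.76 mm: the sphere: section is a regular 16-gon, circumradius = √(r²−h²) = √(5.5²−0.26²) = 5.494 (area = (16/2)·5.494²·sin(360°/16) = 92.40 mm²). Overall, the cross-section is a single solid region. Net area = 92.40 mm².

92.40 mm²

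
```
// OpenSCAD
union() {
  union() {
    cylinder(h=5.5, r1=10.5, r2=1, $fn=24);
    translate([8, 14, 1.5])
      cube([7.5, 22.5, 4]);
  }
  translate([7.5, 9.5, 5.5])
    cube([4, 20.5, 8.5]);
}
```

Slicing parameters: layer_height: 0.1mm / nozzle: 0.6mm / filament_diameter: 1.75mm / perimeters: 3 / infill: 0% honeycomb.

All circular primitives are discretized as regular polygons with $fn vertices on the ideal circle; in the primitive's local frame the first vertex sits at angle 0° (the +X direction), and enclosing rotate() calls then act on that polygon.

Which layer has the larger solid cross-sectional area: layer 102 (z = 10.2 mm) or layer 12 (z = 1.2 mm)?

layer 12 (z = 1.2 mm)

Layer 102 (z = 10.2): the cone is not intersected at this z (z outside [0, 5.5]); the cube at (8, 14) does not reach this height (z outside [1.5, 5.5]); Taking the union: nothing is present at this height; the cube at (7.5, 9.5) is present — its section is the full 4×20.5 rectangle (area 82.00 mm²); Taking the union: only the 4×20.5 cube at (7.5, 9.5) is present, so the union is just that shape — area = 82.00 mm². So its area = 82.00 mm². Layer 12 (z = 1.2): the cone: at t=0.218 of its height the radius interpolates to r₁+(r₂−r₁)t = 8.427, giving a regular 24-gon of that circumradius (area = (24/2)·8.427²·sin(360°/24) = 220.57 mm²); the cube at (8, 14) is not intersected at this z (z outside [1.5, 5.5]); Merging all regions: only the cone is present, so the union is just that shape — area = 220.57 mm²; the cube at (7.5, 9.5) is not intersected at this z (z outside [5.5, 14]); Combining (union): only the result so far is present, so the union is just that shape — area = 220.57 mm². So its area = 220.57 mm². Layer 12 is larger (220.57 vs 82.00 mm²).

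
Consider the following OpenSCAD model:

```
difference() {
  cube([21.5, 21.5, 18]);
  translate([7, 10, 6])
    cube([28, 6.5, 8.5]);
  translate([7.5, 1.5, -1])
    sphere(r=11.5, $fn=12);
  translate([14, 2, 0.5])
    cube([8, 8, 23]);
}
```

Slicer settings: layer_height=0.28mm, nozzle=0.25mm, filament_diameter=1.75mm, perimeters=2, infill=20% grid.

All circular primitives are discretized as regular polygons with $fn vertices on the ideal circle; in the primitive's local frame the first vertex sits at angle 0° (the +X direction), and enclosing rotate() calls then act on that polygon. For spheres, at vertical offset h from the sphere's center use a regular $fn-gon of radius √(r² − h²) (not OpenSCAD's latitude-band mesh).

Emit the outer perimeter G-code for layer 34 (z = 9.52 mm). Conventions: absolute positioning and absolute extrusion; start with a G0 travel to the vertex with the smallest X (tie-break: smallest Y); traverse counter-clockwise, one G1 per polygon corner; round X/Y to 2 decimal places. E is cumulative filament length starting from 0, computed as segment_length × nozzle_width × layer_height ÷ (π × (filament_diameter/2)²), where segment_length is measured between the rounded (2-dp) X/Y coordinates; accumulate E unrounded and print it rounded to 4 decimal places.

G0 X0.00 Y0.00 Z9.52
G1 X3.26 Y0.00 E0.0949
G1 X2.85 Y1.50 E0.1401
G1 X3.48 Y3.82 E0.2101
G1 X5.18 Y5.52 E0.2801
G1 X7.50 Y6.15 E0.3500
G1 X9.82 Y5.52 E0.4200
G1 X11.52 Y3.82 E0.4900
G1 X12.15 Y1.50 E0.5599
G1 X11.74 Y0.00 E0.6052
G1 X21.50 Y0.00 E0.8892
G1 X21.50 Y2.00 E0.9474
G1 X14.00 Y2.00 E1.1657
G1 X14.00 Y10.00 E1.3985
G1 X7.00 Y10.00 E1.6022
G1 X7.00 Y16.50 E1.7914
G1 X21.50 Y16.50 E2.2134
G1 X21.50 Y21.50 E2.3589
G1 X0.00 Y21.50 E2.9846
G1 X0.00 Y0.00 E3.6103

At z = 9.52 mm: the cube (footprint 21.5×21.5) is included at this height; the 28×6.5 cube at (7, 10) contributes its full rectangle; the r=11.5 sphere at (7.5, 1.5) contributes a regular 12-gon of circumradius √(11.5²−10.52²) = 4.645; the cube at (14, 2) is present — its section is the full 8×8 rectangle; Taking the first minus the rest: starting from the 21.5×21.5 cube, the 28×6.5 cube at (7, 10) partially overlaps it — only the 94.25 mm² overlap (of its 182.00 mm²) is removed, clipping the outline; the r=11.5 sphere at (7.5, 1.5) partially overlaps it — only the 45.70 mm² overlap (of its 64.74 mm²) is removed, clipping the outline; the 8×8 cube at (14, 2) partially overlaps it — only the 60.00 mm² overlap (of its 64.00 mm²) is removed, clipping the outline — 1 connected region. The outline is a single polygon with 19 vertices. Extrusion per mm of travel: 0.25 × 0.28 / (π × 0.875²) = 0.029103. Accumulating E over each segment gives final E = 3.6103.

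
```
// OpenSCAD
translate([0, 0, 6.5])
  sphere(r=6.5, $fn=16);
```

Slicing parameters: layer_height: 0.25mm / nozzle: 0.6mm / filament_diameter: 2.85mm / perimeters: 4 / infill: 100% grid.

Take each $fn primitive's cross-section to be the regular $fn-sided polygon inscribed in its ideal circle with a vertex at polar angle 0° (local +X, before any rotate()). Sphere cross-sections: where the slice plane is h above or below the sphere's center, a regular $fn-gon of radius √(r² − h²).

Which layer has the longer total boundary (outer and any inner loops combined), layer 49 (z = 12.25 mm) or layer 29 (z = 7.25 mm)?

layer 29 (z = 7.25 mm)

Layer 49 (z = 12.25): the sphere: section is a regular 16-gon, circumradius = √(r²−h²) = √(6.5²−5.75²) = 3.031 (perimeter = 2·16·3.031·sin(180°/16) = 18.92 mm). So its perimeter = 18.92 mm. Layer 29 (z = 7.25): the r=6.5 sphere contributes a regular 16-gon of circumradius √(6.5²−0.75²) = 6.457 (perimeter = 2·16·6.457·sin(180°/16) = 40.31 mm). So its perimeter = 40.31 mm. Layer 29 is larger (40.31 vs 18.92 mm).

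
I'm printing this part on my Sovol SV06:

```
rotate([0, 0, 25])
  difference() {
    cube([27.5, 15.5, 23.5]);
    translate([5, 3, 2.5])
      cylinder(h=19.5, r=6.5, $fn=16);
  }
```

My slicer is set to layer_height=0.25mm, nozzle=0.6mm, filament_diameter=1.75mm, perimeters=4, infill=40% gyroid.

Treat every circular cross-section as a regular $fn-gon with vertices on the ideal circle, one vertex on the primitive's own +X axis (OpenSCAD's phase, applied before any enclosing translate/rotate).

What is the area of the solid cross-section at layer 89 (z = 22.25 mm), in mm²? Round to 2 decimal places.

At z = 22.25 mm: the cube is present — its section is the full 27.5×15.5 rectangle (area 426.25 mm²); the cylinder at (5, 3) is not intersected at this z (z outside [2.5, 22]); After the difference (first − rest): none of the subtracted shapes is present at this height, so the 27.5×15.5 cube is unchanged — area = 426.25 mm²; (rotated 25° about Z; rotation is an isometry so areas/perimeters/island counts are preserved). Overall, the cross-section is a single solid region. Net area = 426.25 mm².

426.25 mm²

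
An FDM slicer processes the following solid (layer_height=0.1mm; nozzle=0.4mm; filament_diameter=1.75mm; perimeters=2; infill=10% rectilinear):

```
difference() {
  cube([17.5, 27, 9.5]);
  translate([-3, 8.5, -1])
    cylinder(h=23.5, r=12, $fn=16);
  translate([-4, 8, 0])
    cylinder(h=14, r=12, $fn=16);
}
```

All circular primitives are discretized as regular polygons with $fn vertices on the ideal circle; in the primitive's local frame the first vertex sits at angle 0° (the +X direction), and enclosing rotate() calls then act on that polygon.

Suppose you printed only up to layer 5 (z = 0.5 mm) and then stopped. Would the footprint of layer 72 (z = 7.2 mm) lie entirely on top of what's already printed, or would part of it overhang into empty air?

entirely on top

Compare the two slices. At z = 0.5: the 17.5×27 cube contributes its full rectangle (area 472.50 mm²); the r=12 cylinder at (-3, 8.5) gives a regular 16-gon of circumradius 12 (constant along its height) (area = (16/2)·12.000²·sin(360°/16) = 440.85 mm²); the r=12 cylinder at (-4, 8) gives a regular 16-gon of circumradius 12 (constant along its height) (area = (16/2)·12.000²·sin(360°/16) = 440.85 mm²); Subtracting the remaining from the first: starting from the 17.5×27 cube (472.50 mm²), the r=12 cylinder at (-3, 8.5) partially overlaps it — only the 140.84 mm² overlap (of its 440.85 mm²) is removed, clipping the outline; the r=12 cylinder at (-4, 8) misses the remaining region (no effect) — area = 331.66 mm². At z = 7.2: the 17.5×27 cube contributes its full rectangle (area 472.50 mm²); the r=12 cylinder at (-3, 8.5) contributes a regular 16-gon of circumradius 12 (area = (16/2)·12.000²·sin(360°/16) = 440.85 mm²); the r=12 cylinder at (-4, 8) gives a regular 16-gon of circumradius 12 (constant along its height) (area = (16/2)·12.000²·sin(360°/16) = 440.85 mm²); Taking the first minus the rest: starting from the 17.5×27 cube (472.50 mm²), the r=12 cylinder at (-3, 8.5) partially overlaps it — only the 140.84 mm² overlap (of its 440.85 mm²) is removed, clipping the outline; the r=12 cylinder at (-4, 8) misses the remaining region (no effect) — area = 331.66 mm². Checking containment: the cross-section at z = 7.2 is a subset of the cross-section at z = 0.5.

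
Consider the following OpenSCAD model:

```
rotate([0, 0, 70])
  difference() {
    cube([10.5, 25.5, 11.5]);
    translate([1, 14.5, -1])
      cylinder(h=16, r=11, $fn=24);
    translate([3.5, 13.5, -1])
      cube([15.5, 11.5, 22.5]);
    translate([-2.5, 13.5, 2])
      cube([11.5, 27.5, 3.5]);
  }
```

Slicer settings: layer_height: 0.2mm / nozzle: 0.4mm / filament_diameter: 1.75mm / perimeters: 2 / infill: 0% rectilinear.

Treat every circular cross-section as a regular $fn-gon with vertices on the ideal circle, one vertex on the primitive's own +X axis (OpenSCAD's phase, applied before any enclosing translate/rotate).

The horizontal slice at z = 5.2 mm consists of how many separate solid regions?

2

At z = 5.2 mm: the cube (footprint 10.5×25.5) is included at this height; the r=11 cylinder at (1, 14.5) gives a regular 24-gon of circumradius 11 (constant along its height); the 15.5×11.5 cube at (3.5, 13.5) contributes its full rectangle; the 11.5×27.5 cube at (-2.5, 13.5) contributes its full rectangle; After the difference (first − rest): starting from the 10.5×25.5 cube, the r=11 cylinder at (1, 14.5) partially overlaps it — only the 199.24 mm² overlap (of its 375.81 mm²) is removed, clipping the outline; the 15.5×11.5 cube at (3.5, 13.5) partially overlaps it — only the 11.97 mm² overlap (of its 178.25 mm²) is removed, clipping the outline; the 11.5×27.5 cube at (-2.5, 13.5) partially overlaps it — only the 3.16 mm² overlap (of its 316.25 mm²) is removed, clipping the outline — 2 connected regions; (rotated 70° about Z; rotation is an isometry so areas/perimeters/island counts are preserved). The result has 2 disconnected regions.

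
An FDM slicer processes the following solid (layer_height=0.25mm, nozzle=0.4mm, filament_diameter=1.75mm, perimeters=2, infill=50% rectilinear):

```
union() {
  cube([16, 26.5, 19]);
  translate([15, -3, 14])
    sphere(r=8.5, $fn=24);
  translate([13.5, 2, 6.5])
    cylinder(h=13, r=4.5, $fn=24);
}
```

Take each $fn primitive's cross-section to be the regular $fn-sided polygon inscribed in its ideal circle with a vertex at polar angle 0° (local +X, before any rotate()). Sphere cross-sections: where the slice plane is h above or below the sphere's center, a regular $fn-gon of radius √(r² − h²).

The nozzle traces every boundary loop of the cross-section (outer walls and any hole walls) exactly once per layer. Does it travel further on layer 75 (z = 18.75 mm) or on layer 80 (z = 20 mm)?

layer 75 (z = 18.75 mm)

Layer 75 (z = 18.75): the cube is present — its section is the full 16×26.5 rectangle (perimeter 85.00 mm); the sphere at (15, -3): section is a regular 24-gon, circumradius = √(r²−h²) = √(8.5²−4.75²) = 7.049 (perimeter = 2·24·7.049·sin(180°/24) = 44.16 mm); the cylinder at (13.5, 2): section is a regular 24-gon, circumradius r=4.5 (perimeter = 2·24·4.500·sin(180°/24) = 28.19 mm); Taking the union: the regions partially overlap (shared area 83.20 mm²), so the edge portions inside another operand are dropped and the merged outline is re-measured after clipping — boundary = 108.30 mm. So its perimeter = 108.30 mm. Layer 80 (z = 20): the cube is not intersected at this z (z outside [0, 19]); the r=8.5 sphere at (15, -3) contributes a regular 24-gon of circumradius √(8.5²−6²) = 6.021 (perimeter = 2·24·6.021·sin(180°/24) = 37.72 mm); the cylinder at (13.5, 2) does not reach this height (z outside [6.5, 19.5]); Combining (union): only the r=8.5 sphere at (15, -3) is present, so the union is just that shape — boundary = 37.72 mm. So its perimeter = 37.72 mm. Layer 75 is larger (108.30 vs 37.72 mm).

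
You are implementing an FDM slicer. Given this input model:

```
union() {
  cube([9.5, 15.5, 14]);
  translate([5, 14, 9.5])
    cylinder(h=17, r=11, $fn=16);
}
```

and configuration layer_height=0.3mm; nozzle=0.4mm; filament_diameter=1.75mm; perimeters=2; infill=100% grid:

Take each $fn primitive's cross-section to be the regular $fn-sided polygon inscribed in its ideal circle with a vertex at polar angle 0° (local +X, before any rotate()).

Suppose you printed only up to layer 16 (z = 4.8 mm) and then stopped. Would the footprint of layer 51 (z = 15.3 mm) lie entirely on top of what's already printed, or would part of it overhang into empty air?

Compare the two slices. At z = 4.8: the cube is present — its section is the full 9.5×15.5 rectangle (area 147.25 mm²); the cylinder at (5, 14) is absent (z outside [9.5, 26.5]); Merging all regions: only the 9.5×15.5 cube is present, so the union is just that shape — area = 147.25 mm². At z = 15.3: the cube does not reach this height (z outside [0, 14]); the r=11 cylinder at (5, 14) contributes a regular 16-gon of circumradius 11 (area = (16/2)·11.000²·sin(360°/16) = 370.44 mm²); Taking the union: only the r=11 cylinder at (5, 14) is present, so the union is just that shape — area = 370.44 mm². Checking containment: at z = 15.3 the cross-section extends beyond the z = 4.8 cross-section by about 256.35 mm².

part overhangs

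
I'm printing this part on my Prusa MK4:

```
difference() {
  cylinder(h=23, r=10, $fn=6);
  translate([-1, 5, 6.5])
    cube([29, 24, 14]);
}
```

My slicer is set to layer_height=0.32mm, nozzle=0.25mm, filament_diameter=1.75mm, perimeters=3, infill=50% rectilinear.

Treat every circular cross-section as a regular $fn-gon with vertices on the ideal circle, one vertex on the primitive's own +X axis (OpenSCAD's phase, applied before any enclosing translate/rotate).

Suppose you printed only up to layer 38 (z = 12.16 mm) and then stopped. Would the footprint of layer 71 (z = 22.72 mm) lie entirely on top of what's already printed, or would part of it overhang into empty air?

part overhangs

Compare the two slices. At z = 12.16: the cylinder: section is a regular 6-gon, circumradius r=10 (area = (6/2)·10.000²·sin(360°/6) = 259.81 mm²); the cube at (-1, 5) is present — its section is the full 29×24 rectangle (area 696.00 mm²); Subtracting the remaining from the first: starting from the r=10 cylinder (259.81 mm²), the 29×24 cube at (-1, 5) partially overlaps it — only the 25.83 mm² overlap (of its 696.00 mm²) is removed, clipping the outline — area = 233.98 mm². At z = 22.72: the r=10 cylinder gives a regular 6-gon of circumradius 10 (constant along its height) (area = (6/2)·10.000²·sin(360°/6) = 259.81 mm²); the cube at (-1, 5) is not intersected at this z (z outside [6.5, 20.5]); Taking the first minus the rest: none of the subtracted shapes is present at this height, so the r=10 cylinder is unchanged — area = 259.81 mm². Checking containment: at z = 22.72 the cross-section extends beyond the z = 12.16 cross-section by about 25.83 mm².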